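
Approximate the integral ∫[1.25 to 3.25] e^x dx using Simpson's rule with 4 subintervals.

f(x) = e^x
a = 1.25, b = 3.25, n = 4
h = (b - a)/n = 0.500000

Simpson's rule: (h/3)[f(x₀) + 4f(x₁) + 2f(x₂) + ... + f(xₙ)]

x_0 = 1.2500, f(x_0) = 3.490343, coefficient = 1
x_1 = 1.7500, f(x_1) = 5.754603, coefficient = 4
x_2 = 2.2500, f(x_2) = 9.487736, coefficient = 2
x_3 = 2.7500, f(x_3) = 15.642632, coefficient = 4
x_4 = 3.2500, f(x_4) = 25.790340, coefficient = 1

I ≈ (0.500000/3) × 133.845093 = 22.307515
Exact value: 22.299997
Error: 0.007519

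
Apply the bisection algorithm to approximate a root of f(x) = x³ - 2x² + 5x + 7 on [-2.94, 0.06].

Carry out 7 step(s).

f(x) = x³ - 2x² + 5x + 7
Initial interval: [-2.94, 0.06]

Iteration 1:
  c_1 = (-2.940000 + 0.060000)/2 = -1.440000
  f(c_1) = f(-1.440000) = -7.333184
  f(a) × f(c) ≥ 0, new interval: [-1.440000, 0.060000]
Iteration 2:
  c_2 = (-1.440000 + 0.060000)/2 = -0.690000
  f(c_2) = f(-0.690000) = 2.269291
  f(a) × f(c) < 0, new interval: [-1.440000, -0.690000]
Iteration 3:
  c_3 = (-1.440000 + (-0.690000))/2 = -1.065000
  f(c_3) = f(-1.065000) = -1.801400
  f(a) × f(c) ≥ 0, new interval: [-1.065000, -0.690000]
Iteration 4:
  c_4 = (-1.065000 + (-0.690000))/2 = -0.877500
  f(c_4) = f(-0.877500) = 0.396807
  f(a) × f(c) < 0, new interval: [-1.065000, -0.877500]
Iteration 5:
  c_5 = (-1.065000 + (-0.877500))/2 = -0.971250
  f(c_5) = f(-0.971250) = -0.659109
  f(a) × f(c) ≥ 0, new interval: [-0.971250, -0.877500]
Iteration 6:
  c_6 = (-0.971250 + (-0.877500))/2 = -0.924375
  f(c_6) = f(-0.924375) = -0.120663
  f(a) × f(c) ≥ 0, new interval: [-0.924375, -0.877500]
Iteration 7:
  c_7 = (-0.924375 + (-0.877500))/2 = -0.900937
  f(c_7) = f(-0.900937) = 0.140655
  f(a) × f(c) < 0, new interval: [-0.924375, -0.900937]

After 7 iteration(s), the approximation is c_7 = -0.900937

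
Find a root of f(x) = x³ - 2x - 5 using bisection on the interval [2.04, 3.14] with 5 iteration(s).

f(x) = x³ - 2x - 5
Initial interval: [2.04, 3.14]

Iteration 1:
  c_1 = (2.040000 + 3.140000)/2 = 2.590000
  f(c_1) = f(2.590000) = 7.193979
  f(a) × f(c) < 0, new interval: [2.040000, 2.590000]
Iteration 2:
  c_2 = (2.040000 + 2.590000)/2 = 2.315000
  f(c_2) = f(2.315000) = 2.776606
  f(a) × f(c) < 0, new interval: [2.040000, 2.315000]
Iteration 3:
  c_3 = (2.040000 + 2.315000)/2 = 2.177500
  f(c_3) = f(2.177500) = 0.969630
  f(a) × f(c) < 0, new interval: [2.040000, 2.177500]
Iteration 4:
  c_4 = (2.040000 + 2.177500)/2 = 2.108750
  f(c_4) = f(2.108750) = 0.159746
  f(a) × f(c) < 0, new interval: [2.040000, 2.108750]
Iteration 5:
  c_5 = (2.040000 + 2.108750)/2 = 2.074375
  f(c_5) = f(2.074375) = -0.222649
  f(a) × f(c) ≥ 0, new interval: [2.074375, 2.108750]

After 5 iteration(s), the approximation is c_5 = 2.074375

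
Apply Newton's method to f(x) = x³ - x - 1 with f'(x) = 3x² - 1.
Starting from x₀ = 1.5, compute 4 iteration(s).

f(x) = x³ - x - 1
f'(x) = 3x² - 1
x₀ = 1.5

Newton-Raphson formula: x_{n+1} = x_n - f(x_n)/f'(x_n)

Iteration 1:
  f(1.500000) = 0.875000
  f'(1.500000) = 5.750000
  x_1 = 1.500000 - 0.875000/5.750000 = 1.347826
Iteration 2:
  f(1.347826) = 0.100682
  f'(1.347826) = 4.449905
  x_2 = 1.347826 - 0.100682/4.449905 = 1.325200
Iteration 3:
  f(1.325200) = 0.002058
  f'(1.325200) = 4.268468
  x_3 = 1.325200 - 0.002058/4.268468 = 1.324718
Iteration 4:
  f(1.324718) = 0.000001
  f'(1.324718) = 4.264635
  x_4 = 1.324718 - 0.000001/4.264635 = 1.324718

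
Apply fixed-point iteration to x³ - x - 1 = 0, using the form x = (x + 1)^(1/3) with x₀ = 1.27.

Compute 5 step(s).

Equation: x³ - x - 1 = 0
Fixed-point form: x = (x + 1)^(1/3)
x₀ = 1.27

x_1 = g(1.270000) = 1.314242
x_2 = g(1.314242) = 1.322725
x_3 = g(1.322725) = 1.324339
x_4 = g(1.324339) = 1.324646
x_5 = g(1.324646) = 1.324704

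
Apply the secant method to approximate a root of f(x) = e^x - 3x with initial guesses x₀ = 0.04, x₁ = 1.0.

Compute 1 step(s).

f(x) = e^x - 3x
x₀ = 0.04, x₁ = 1.0

Secant formula: x_{n+1} = x_n - f(x_n)(x_n - x_{n-1})/(f(x_n) - f(x_{n-1}))

Iteration 1:
  f(0.040000) = 0.920811
  f(1.000000) = -0.281718
  x_2 = 1.000000 - (-0.281718)×(1.000000 - 0.040000)/(-0.281718 - 0.920811)
       = 0.775099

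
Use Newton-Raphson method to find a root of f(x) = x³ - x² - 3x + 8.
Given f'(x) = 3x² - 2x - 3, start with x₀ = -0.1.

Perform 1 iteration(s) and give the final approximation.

f(x) = x³ - x² - 3x + 8
f'(x) = 3x² - 2x - 3
x₀ = -0.1

Newton-Raphson formula: x_{n+1} = x_n - f(x_n)/f'(x_n)

Iteration 1:
  f(-0.100000) = 8.289000
  f'(-0.100000) = -2.770000
  x_1 = -0.100000 - 8.289000/(-2.770000) = 2.892419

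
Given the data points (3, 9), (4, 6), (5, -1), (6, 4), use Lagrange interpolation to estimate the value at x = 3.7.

Lagrange interpolation formula:
P(x) = Σ yᵢ × Lᵢ(x)
where Lᵢ(x) = Π_{j≠i} (x - xⱼ)/(xᵢ - xⱼ)

L_0(3.7) = (3.7 - 4)/(3 - 4) × (3.7 - 5)/(3 - 5) × (3.7 - 6)/(3 - 6) = 0.149500
L_1(3.7) = (3.7 - 3)/(4 - 3) × (3.7 - 5)/(4 - 5) × (3.7 - 6)/(4 - 6) = 1.046500
L_2(3.7) = (3.7 - 3)/(5 - 3) × (3.7 - 4)/(5 - 4) × (3.7 - 6)/(5 - 6) = -0.241500
L_3(3.7) = (3.7 - 3)/(6 - 3) × (3.7 - 4)/(6 - 4) × (3.7 - 5)/(6 - 5) = 0.045500

P(3.7) = 9×L_0(3.7) + 6×L_1(3.7) + (-1)×L_2(3.7) + 4×L_3(3.7)
P(3.7) = 8.048000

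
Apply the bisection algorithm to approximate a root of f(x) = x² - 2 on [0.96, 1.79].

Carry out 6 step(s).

f(x) = x² - 2
Initial interval: [0.96, 1.79]

Iteration 1:
  c_1 = (0.960000 + 1.790000)/2 = 1.375000
  f(c_1) = f(1.375000) = -0.109375
  f(a) × f(c) ≥ 0, new interval: [1.375000, 1.790000]
Iteration 2:
  c_2 = (1.375000 + 1.790000)/2 = 1.582500
  f(c_2) = f(1.582500) = 0.504306
  f(a) × f(c) < 0, new interval: [1.375000, 1.582500]
Iteration 3:
  c_3 = (1.375000 + 1.582500)/2 = 1.478750
  f(c_3) = f(1.478750) = 0.186702
  f(a) × f(c) < 0, new interval: [1.375000, 1.478750]
Iteration 4:
  c_4 = (1.375000 + 1.478750)/2 = 1.426875
  f(c_4) = f(1.426875) = 0.035972
  f(a) × f(c) < 0, new interval: [1.375000, 1.426875]
Iteration 5:
  c_5 = (1.375000 + 1.426875)/2 = 1.400937
  f(c_5) = f(1.400937) = -0.037374
  f(a) × f(c) ≥ 0, new interval: [1.400937, 1.426875]
Iteration 6:
  c_6 = (1.400937 + 1.426875)/2 = 1.413906
  f(c_6) = f(1.413906) = -0.000869
  f(a) × f(c) ≥ 0, new interval: [1.413906, 1.426875]

After 6 iteration(s), the approximation is c_6 = 1.413906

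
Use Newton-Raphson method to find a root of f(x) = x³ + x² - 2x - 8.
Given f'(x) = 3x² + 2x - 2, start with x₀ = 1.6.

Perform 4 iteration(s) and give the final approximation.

f(x) = x³ + x² - 2x - 8
f'(x) = 3x² + 2x - 2
x₀ = 1.6

Newton-Raphson formula: x_{n+1} = x_n - f(x_n)/f'(x_n)

Iteration 1:
  f(1.600000) = -4.544000
  f'(1.600000) = 8.880000
  x_1 = 1.600000 - (-4.544000)/8.880000 = 2.111712
Iteration 2:
  f(2.111712) = 1.652715
  f'(2.111712) = 15.601402
  x_2 = 2.111712 - 1.652715/15.601402 = 2.005778
Iteration 3:
  f(2.005778) = 0.081126
  f'(2.005778) = 14.080992
  x_3 = 2.005778 - 0.081126/14.080992 = 2.000017
Iteration 4:
  f(2.000017) = 0.000233
  f'(2.000017) = 14.000233
  x_4 = 2.000017 - 0.000233/14.000233 = 2.000000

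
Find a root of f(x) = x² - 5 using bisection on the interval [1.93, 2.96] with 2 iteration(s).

f(x) = x² - 5
Initial interval: [1.93, 2.96]

Iteration 1:
  c_1 = (1.930000 + 2.960000)/2 = 2.445000
  f(c_1) = f(2.445000) = 0.978025
  f(a) × f(c) < 0, new interval: [1.930000, 2.445000]
Iteration 2:
  c_2 = (1.930000 + 2.445000)/2 = 2.187500
  f(c_2) = f(2.187500) = -0.214844
  f(a) × f(c) ≥ 0, new interval: [2.187500, 2.445000]

After 2 iteration(s), the approximation is c_2 = 2.187500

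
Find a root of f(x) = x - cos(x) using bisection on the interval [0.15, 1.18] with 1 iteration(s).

f(x) = x - cos(x)
Initial interval: [0.15, 1.18]

Iteration 1:
  c_1 = (0.150000 + 1.180000)/2 = 0.665000
  f(c_1) = f(0.665000) = -0.121917
  f(a) × f(c) ≥ 0, new interval: [0.665000, 1.180000]

After 1 iteration(s), the approximation is c_1 = 0.665000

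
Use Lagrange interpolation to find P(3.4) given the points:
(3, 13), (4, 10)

Lagrange interpolation formula:
P(x) = Σ yᵢ × Lᵢ(x)
where Lᵢ(x) = Π_{j≠i} (x - xⱼ)/(xᵢ - xⱼ)

L_0(3.4) = (3.4 - 4)/(3 - 4) = 0.600000
L_1(3.4) = (3.4 - 3)/(4 - 3) = 0.400000

P(3.4) = 13×L_0(3.4) + 10×L_1(3.4)
P(3.4) = 11.800000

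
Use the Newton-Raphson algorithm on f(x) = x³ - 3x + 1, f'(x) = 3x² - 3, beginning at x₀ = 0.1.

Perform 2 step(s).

f(x) = x³ - 3x + 1
f'(x) = 3x² - 3
x₀ = 0.1

Newton-Raphson formula: x_{n+1} = x_n - f(x_n)/f'(x_n)

Iteration 1:
  f(0.100000) = 0.701000
  f'(0.100000) = -2.970000
  x_1 = 0.100000 - 0.701000/(-2.970000) = 0.336027
Iteration 2:
  f(0.336027) = 0.029861
  f'(0.336027) = -2.661258
  x_2 = 0.336027 - 0.029861/(-2.661258) = 0.347248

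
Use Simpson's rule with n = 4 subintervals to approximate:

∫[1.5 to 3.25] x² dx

f(x) = x²
a = 1.5, b = 3.25, n = 4
h = (b - a)/n = 0.437500

Simpson's rule: (h/3)[f(x₀) + 4f(x₁) + 2f(x₂) + ... + f(xₙ)]

x_0 = 1.5000, f(x_0) = 2.250000, coefficient = 1
x_1 = 1.9375, f(x_1) = 3.753906, coefficient = 4
x_2 = 2.3750, f(x_2) = 5.640625, coefficient = 2
x_3 = 2.8125, f(x_3) = 7.910156, coefficient = 4
x_4 = 3.2500, f(x_4) = 10.562500, coefficient = 1

I ≈ (0.437500/3) × 70.750000 = 10.317708
Exact value: 10.317708
Error: 0.000000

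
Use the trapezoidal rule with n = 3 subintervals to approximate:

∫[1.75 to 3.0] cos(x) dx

f(x) = cos(x)
a = 1.75, b = 3.0, n = 3
h = (b - a)/n = 0.416667

Trapezoidal rule: (h/2)[f(x₀) + 2f(x₁) + 2f(x₂) + ... + f(xₙ)]

x_0 = 1.7500, f(x_0) = -0.178246, coefficient = 1
x_1 = 2.1667, f(x_1) = -0.561229, coefficient = 2
x_2 = 2.5833, f(x_2) = -0.848178, coefficient = 2
x_3 = 3.0000, f(x_3) = -0.989992, coefficient = 1

I ≈ (0.416667/2) × -3.987054 = -0.830636
Exact value: -0.842866
Error: 0.012230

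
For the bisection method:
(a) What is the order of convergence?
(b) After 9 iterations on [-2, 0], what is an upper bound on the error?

(a) Bisection has linear (order 1) convergence; the error is halved each step.

(b) Error bound = (b-a)/2^n = (0 - (-2))/2^{9}
    = 2/2^{9}

(a) 1 (linear); (b) error ≤ 3.91e-03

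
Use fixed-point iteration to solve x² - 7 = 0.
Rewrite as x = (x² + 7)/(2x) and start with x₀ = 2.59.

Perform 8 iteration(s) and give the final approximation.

Equation: x² - 7 = 0
Fixed-point form: x = (x² + 7)/(2x)
x₀ = 2.59

x_1 = g(2.590000) = 2.646351
x_2 = g(2.646351) = 2.645751
x_3 = g(2.645751) = 2.645751
x_4 = g(2.645751) = 2.645751
x_5 = g(2.645751) = 2.645751
x_6 = g(2.645751) = 2.645751
x_7 = g(2.645751) = 2.645751
x_8 = g(2.645751) = 2.645751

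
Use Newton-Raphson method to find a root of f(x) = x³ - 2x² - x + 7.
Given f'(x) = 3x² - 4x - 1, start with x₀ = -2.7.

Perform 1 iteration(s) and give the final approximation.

f(x) = x³ - 2x² - x + 7
f'(x) = 3x² - 4x - 1
x₀ = -2.7

Newton-Raphson formula: x_{n+1} = x_n - f(x_n)/f'(x_n)

Iteration 1:
  f(-2.700000) = -24.563000
  f'(-2.700000) = 31.670000
  x_1 = -2.700000 - (-24.563000)/31.670000 = -1.924408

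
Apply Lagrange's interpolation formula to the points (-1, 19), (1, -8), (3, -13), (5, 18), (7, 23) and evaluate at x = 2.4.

Lagrange interpolation formula:
P(x) = Σ yᵢ × Lᵢ(x)
where Lᵢ(x) = Π_{j≠i} (x - xⱼ)/(xᵢ - xⱼ)

L_0(2.4) = (2.4 - 1)/(-1 - 1) × (2.4 - 3)/(-1 - 3) × (2.4 - 5)/(-1 - 5) × (2.4 - 7)/(-1 - 7) = -0.026163
L_1(2.4) = (2.4 - (-1))/(1 - (-1)) × (2.4 - 3)/(1 - 3) × (2.4 - 5)/(1 - 5) × (2.4 - 7)/(1 - 7) = 0.254150
L_2(2.4) = (2.4 - (-1))/(3 - (-1)) × (2.4 - 1)/(3 - 1) × (2.4 - 5)/(3 - 5) × (2.4 - 7)/(3 - 7) = 0.889525
L_3(2.4) = (2.4 - (-1))/(5 - (-1)) × (2.4 - 1)/(5 - 1) × (2.4 - 3)/(5 - 3) × (2.4 - 7)/(5 - 7) = -0.136850
L_4(2.4) = (2.4 - (-1))/(7 - (-1)) × (2.4 - 1)/(7 - 1) × (2.4 - 3)/(7 - 3) × (2.4 - 5)/(7 - 5) = 0.019338

P(2.4) = 19×L_0(2.4) + (-8)×L_1(2.4) + (-13)×L_2(2.4) + 18×L_3(2.4) + 23×L_4(2.4)
P(2.4) = -16.112650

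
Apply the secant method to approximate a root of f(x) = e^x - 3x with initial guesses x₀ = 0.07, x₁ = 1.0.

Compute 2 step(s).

f(x) = e^x - 3x
x₀ = 0.07, x₁ = 1.0

Secant formula: x_{n+1} = x_n - f(x_n)(x_n - x_{n-1})/(f(x_n) - f(x_{n-1}))

Iteration 1:
  f(0.070000) = 0.862508
  f(1.000000) = -0.281718
  x_2 = 1.000000 - (-0.281718)×(1.000000 - 0.070000)/(-0.281718 - 0.862508)
       = 0.771026
Iteration 2:
  f(1.000000) = -0.281718
  f(0.771026) = -0.151095
  x_3 = 0.771026 - (-0.151095)×(0.771026 - 1.000000)/(-0.151095 - (-0.281718))
       = 0.506167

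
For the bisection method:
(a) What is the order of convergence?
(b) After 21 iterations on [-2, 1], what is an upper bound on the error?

(a) Bisection has linear (order 1) convergence; the error is halved each step.

(b) Error bound = (b-a)/2^n = (1 - (-2))/2^{21}
    = 3/2^{21}

(a) 1 (linear); (b) error ≤ 1.43e-06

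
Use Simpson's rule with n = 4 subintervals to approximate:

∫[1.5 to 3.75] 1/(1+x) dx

f(x) = 1/(1+x)
a = 1.5, b = 3.75, n = 4
h = (b - a)/n = 0.562500

Simpson's rule: (h/3)[f(x₀) + 4f(x₁) + 2f(x₂) + ... + f(xₙ)]

x_0 = 1.5000, f(x_0) = 0.400000, coefficient = 1
x_1 = 2.0625, f(x_1) = 0.326531, coefficient = 4
x_2 = 2.6250, f(x_2) = 0.275862, coefficient = 2
x_3 = 3.1875, f(x_3) = 0.238806, coefficient = 4
x_4 = 3.7500, f(x_4) = 0.210526, coefficient = 1

I ≈ (0.562500/3) × 3.423597 = 0.641924
Exact value: 0.641854
Error: 0.000071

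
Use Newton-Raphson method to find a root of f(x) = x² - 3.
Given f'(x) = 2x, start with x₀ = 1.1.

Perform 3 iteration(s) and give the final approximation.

f(x) = x² - 3
f'(x) = 2x
x₀ = 1.1

Newton-Raphson formula: x_{n+1} = x_n - f(x_n)/f'(x_n)

Iteration 1:
  f(1.100000) = -1.790000
  f'(1.100000) = 2.200000
  x_1 = 1.100000 - (-1.790000)/2.200000 = 1.913636
Iteration 2:
  f(1.913636) = 0.662004
  f'(1.913636) = 3.827273
  x_2 = 1.913636 - 0.662004/3.827273 = 1.740666
Iteration 3:
  f(1.740666) = 0.029919
  f'(1.740666) = 3.481332
  x_3 = 1.740666 - 0.029919/3.481332 = 1.732072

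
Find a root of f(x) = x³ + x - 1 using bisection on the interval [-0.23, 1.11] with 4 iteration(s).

f(x) = x³ + x - 1
Initial interval: [-0.23, 1.11]

Iteration 1:
  c_1 = (-0.230000 + 1.110000)/2 = 0.440000
  f(c_1) = f(0.440000) = -0.474816
  f(a) × f(c) ≥ 0, new interval: [0.440000, 1.110000]
Iteration 2:
  c_2 = (0.440000 + 1.110000)/2 = 0.775000
  f(c_2) = f(0.775000) = 0.240484
  f(a) × f(c) < 0, new interval: [0.440000, 0.775000]
Iteration 3:
  c_3 = (0.440000 + 0.775000)/2 = 0.607500
  f(c_3) = f(0.607500) = -0.168298
  f(a) × f(c) ≥ 0, new interval: [0.607500, 0.775000]
Iteration 4:
  c_4 = (0.607500 + 0.775000)/2 = 0.691250
  f(c_4) = f(0.691250) = 0.021548
  f(a) × f(c) < 0, new interval: [0.607500, 0.691250]

After 4 iteration(s), the approximation is c_4 = 0.691250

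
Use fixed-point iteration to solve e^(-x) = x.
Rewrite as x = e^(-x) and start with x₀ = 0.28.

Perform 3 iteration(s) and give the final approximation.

Equation: e^(-x) = x
Fixed-point form: x = e^(-x)
x₀ = 0.28

x_1 = g(0.280000) = 0.755784
x_2 = g(0.755784) = 0.469642
x_3 = g(0.469642) = 0.625226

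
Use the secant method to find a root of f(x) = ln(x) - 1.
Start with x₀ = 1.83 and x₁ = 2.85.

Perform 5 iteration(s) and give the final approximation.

f(x) = ln(x) - 1
x₀ = 1.83, x₁ = 2.85

Secant formula: x_{n+1} = x_n - f(x_n)(x_n - x_{n-1})/(f(x_n) - f(x_{n-1}))

Iteration 1:
  f(1.830000) = -0.395684
  f(2.850000) = 0.047319
  x_2 = 2.850000 - 0.047319×(2.850000 - 1.830000)/(0.047319 - (-0.395684))
       = 2.741050
Iteration 2:
  f(2.850000) = 0.047319
  f(2.741050) = 0.008341
  x_3 = 2.741050 - 0.008341×(2.741050 - 2.850000)/(0.008341 - 0.047319)
       = 2.717735
Iteration 3:
  f(2.741050) = 0.008341
  f(2.717735) = -0.000201
  x_4 = 2.717735 - (-0.000201)×(2.717735 - 2.741050)/(-0.000201 - 0.008341)
       = 2.718284
Iteration 4:
  f(2.717735) = -0.000201
  f(2.718284) = 0.000001
  x_5 = 2.718284 - 0.000001×(2.718284 - 2.717735)/(0.000001 - (-0.000201))
       = 2.718282
Iteration 5:
  f(2.718284) = 0.000001
  f(2.718282) = 0.000000
  x_6 = 2.718282 - 0.000000×(2.718282 - 2.718284)/(0.000000 - 0.000001)
       = 2.718282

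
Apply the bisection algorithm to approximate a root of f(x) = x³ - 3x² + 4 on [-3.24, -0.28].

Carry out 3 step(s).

f(x) = x³ - 3x² + 4
Initial interval: [-3.24, -0.28]

Iteration 1:
  c_1 = (-3.240000 + (-0.280000))/2 = -1.760000
  f(c_1) = f(-1.760000) = -10.744576
  f(a) × f(c) ≥ 0, new interval: [-1.760000, -0.280000]
Iteration 2:
  c_2 = (-1.760000 + (-0.280000))/2 = -1.020000
  f(c_2) = f(-1.020000) = -0.182408
  f(a) × f(c) ≥ 0, new interval: [-1.020000, -0.280000]
Iteration 3:
  c_3 = (-1.020000 + (-0.280000))/2 = -0.650000
  f(c_3) = f(-0.650000) = 2.457875
  f(a) × f(c) < 0, new interval: [-1.020000, -0.650000]

After 3 iteration(s), the approximation is c_3 = -0.650000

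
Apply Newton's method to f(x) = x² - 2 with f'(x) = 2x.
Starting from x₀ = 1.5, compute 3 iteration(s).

f(x) = x² - 2
f'(x) = 2x
x₀ = 1.5

Newton-Raphson formula: x_{n+1} = x_n - f(x_n)/f'(x_n)

Iteration 1:
  f(1.500000) = 0.250000
  f'(1.500000) = 3.000000
  x_1 = 1.500000 - 0.250000/3.000000 = 1.416667
Iteration 2:
  f(1.416667) = 0.006944
  f'(1.416667) = 2.833333
  x_2 = 1.416667 - 0.006944/2.833333 = 1.414216
Iteration 3:
  f(1.414216) = 0.000006
  f'(1.414216) = 2.828431
  x_3 = 1.414216 - 0.000006/2.828431 = 1.414214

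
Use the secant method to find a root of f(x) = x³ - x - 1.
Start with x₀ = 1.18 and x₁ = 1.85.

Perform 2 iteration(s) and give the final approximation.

f(x) = x³ - x - 1
x₀ = 1.18, x₁ = 1.85

Secant formula: x_{n+1} = x_n - f(x_n)(x_n - x_{n-1})/(f(x_n) - f(x_{n-1}))

Iteration 1:
  f(1.180000) = -0.536968
  f(1.850000) = 3.481625
  x_2 = 1.850000 - 3.481625×(1.850000 - 1.180000)/(3.481625 - (-0.536968))
       = 1.269526
Iteration 2:
  f(1.850000) = 3.481625
  f(1.269526) = -0.223436
  x_3 = 1.269526 - (-0.223436)×(1.269526 - 1.850000)/(-0.223436 - 3.481625)
       = 1.304532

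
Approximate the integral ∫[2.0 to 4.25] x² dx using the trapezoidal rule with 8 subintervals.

f(x) = x²
a = 2.0, b = 4.25, n = 8
h = (b - a)/n = 0.281250

Trapezoidal rule: (h/2)[f(x₀) + 2f(x₁) + 2f(x₂) + ... + f(xₙ)]

x_0 = 2.0000, f(x_0) = 4.000000, coefficient = 1
x_1 = 2.2812, f(x_1) = 5.204102, coefficient = 2
x_2 = 2.5625, f(x_2) = 6.566406, coefficient = 2
x_3 = 2.8438, f(x_3) = 8.086914, coefficient = 2
x_4 = 3.1250, f(x_4) = 9.765625, coefficient = 2
x_5 = 3.4062, f(x_5) = 11.602539, coefficient = 2
x_6 = 3.6875, f(x_6) = 13.597656, coefficient = 2
x_7 = 3.9688, f(x_7) = 15.750977, coefficient = 2
x_8 = 4.2500, f(x_8) = 18.062500, coefficient = 1

I ≈ (0.281250/2) × 163.210938 = 22.951538
Exact value: 22.921875
Error: 0.029663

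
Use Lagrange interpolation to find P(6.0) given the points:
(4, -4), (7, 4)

Lagrange interpolation formula:
P(x) = Σ yᵢ × Lᵢ(x)
where Lᵢ(x) = Π_{j≠i} (x - xⱼ)/(xᵢ - xⱼ)

L_0(6.0) = (6.0 - 7)/(4 - 7) = 0.333333
L_1(6.0) = (6.0 - 4)/(7 - 4) = 0.666667

P(6.0) = (-4)×L_0(6.0) + 4×L_1(6.0)
P(6.0) = 1.333333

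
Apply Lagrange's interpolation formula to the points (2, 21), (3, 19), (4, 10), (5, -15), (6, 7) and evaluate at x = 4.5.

Lagrange interpolation formula:
P(x) = Σ yᵢ × Lᵢ(x)
where Lᵢ(x) = Π_{j≠i} (x - xⱼ)/(xᵢ - xⱼ)

L_0(4.5) = (4.5 - 3)/(2 - 3) × (4.5 - 4)/(2 - 4) × (4.5 - 5)/(2 - 5) × (4.5 - 6)/(2 - 6) = 0.023438
L_1(4.5) = (4.5 - 2)/(3 - 2) × (4.5 - 4)/(3 - 4) × (4.5 - 5)/(3 - 5) × (4.5 - 6)/(3 - 6) = -0.156250
L_2(4.5) = (4.5 - 2)/(4 - 2) × (4.5 - 3)/(4 - 3) × (4.5 - 5)/(4 - 5) × (4.5 - 6)/(4 - 6) = 0.703125
L_3(4.5) = (4.5 - 2)/(5 - 2) × (4.5 - 3)/(5 - 3) × (4.5 - 4)/(5 - 4) × (4.5 - 6)/(5 - 6) = 0.468750
L_4(4.5) = (4.5 - 2)/(6 - 2) × (4.5 - 3)/(6 - 3) × (4.5 - 4)/(6 - 4) × (4.5 - 5)/(6 - 5) = -0.039062

P(4.5) = 21×L_0(4.5) + 19×L_1(4.5) + 10×L_2(4.5) + (-15)×L_3(4.5) + 7×L_4(4.5)
P(4.5) = -2.750000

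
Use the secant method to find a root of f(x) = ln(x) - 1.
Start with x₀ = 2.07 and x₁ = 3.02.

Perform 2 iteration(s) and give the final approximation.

f(x) = ln(x) - 1
x₀ = 2.07, x₁ = 3.02

Secant formula: x_{n+1} = x_n - f(x_n)(x_n - x_{n-1})/(f(x_n) - f(x_{n-1}))

Iteration 1:
  f(2.070000) = -0.272451
  f(3.020000) = 0.105257
  x_2 = 3.020000 - 0.105257×(3.020000 - 2.070000)/(0.105257 - (-0.272451))
       = 2.755261
Iteration 2:
  f(3.020000) = 0.105257
  f(2.755261) = 0.013512
  x_3 = 2.755261 - 0.013512×(2.755261 - 3.020000)/(0.013512 - 0.105257)
       = 2.716270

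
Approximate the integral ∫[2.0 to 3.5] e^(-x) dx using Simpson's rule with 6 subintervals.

f(x) = e^(-x)
a = 2.0, b = 3.5, n = 6
h = (b - a)/n = 0.250000

Simpson's rule: (h/3)[f(x₀) + 4f(x₁) + 2f(x₂) + ... + f(xₙ)]

x_0 = 2.0000, f(x_0) = 0.135335, coefficient = 1
x_1 = 2.2500, f(x_1) = 0.105399, coefficient = 4
x_2 = 2.5000, f(x_2) = 0.082085, coefficient = 2
x_3 = 2.7500, f(x_3) = 0.063928, coefficient = 4
x_4 = 3.0000, f(x_4) = 0.049787, coefficient = 2
x_5 = 3.2500, f(x_5) = 0.038774, coefficient = 4
x_6 = 3.5000, f(x_6) = 0.030197, coefficient = 1

I ≈ (0.250000/3) × 1.261682 = 0.105140
Exact value: 0.105138
Error: 0.000002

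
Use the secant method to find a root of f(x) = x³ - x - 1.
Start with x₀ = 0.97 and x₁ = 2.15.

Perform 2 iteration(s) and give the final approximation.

f(x) = x³ - x - 1
x₀ = 0.97, x₁ = 2.15

Secant formula: x_{n+1} = x_n - f(x_n)(x_n - x_{n-1})/(f(x_n) - f(x_{n-1}))

Iteration 1:
  f(0.970000) = -1.057327
  f(2.150000) = 6.788375
  x_2 = 2.150000 - 6.788375×(2.150000 - 0.970000)/(6.788375 - (-1.057327))
       = 1.129023
Iteration 2:
  f(2.150000) = 6.788375
  f(1.129023) = -0.689866
  x_3 = 1.129023 - (-0.689866)×(1.129023 - 2.150000)/(-0.689866 - 6.788375)
       = 1.223208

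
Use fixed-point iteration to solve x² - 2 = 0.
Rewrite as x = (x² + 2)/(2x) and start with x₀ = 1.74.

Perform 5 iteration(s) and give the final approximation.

Equation: x² - 2 = 0
Fixed-point form: x = (x² + 2)/(2x)
x₀ = 1.74

x_1 = g(1.740000) = 1.444713
x_2 = g(1.444713) = 1.414535
x_3 = g(1.414535) = 1.414214
x_4 = g(1.414214) = 1.414214
x_5 = g(1.414214) = 1.414214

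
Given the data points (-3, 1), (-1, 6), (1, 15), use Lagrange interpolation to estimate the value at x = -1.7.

Lagrange interpolation formula:
P(x) = Σ yᵢ × Lᵢ(x)
where Lᵢ(x) = Π_{j≠i} (x - xⱼ)/(xᵢ - xⱼ)

L_0(-1.7) = (-1.7 - (-1))/(-3 - (-1)) × (-1.7 - 1)/(-3 - 1) = 0.236250
L_1(-1.7) = (-1.7 - (-3))/(-1 - (-3)) × (-1.7 - 1)/(-1 - 1) = 0.877500
L_2(-1.7) = (-1.7 - (-3))/(1 - (-3)) × (-1.7 - (-1))/(1 - (-1)) = -0.113750

P(-1.7) = 1×L_0(-1.7) + 6×L_1(-1.7) + 15×L_2(-1.7)
P(-1.7) = 3.795000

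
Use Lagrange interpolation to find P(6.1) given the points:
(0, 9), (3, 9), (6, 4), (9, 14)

Lagrange interpolation formula:
P(x) = Σ yᵢ × Lᵢ(x)
where Lᵢ(x) = Π_{j≠i} (x - xⱼ)/(xᵢ - xⱼ)

L_0(6.1) = (6.1 - 3)/(0 - 3) × (6.1 - 6)/(0 - 6) × (6.1 - 9)/(0 - 9) = 0.005549
L_1(6.1) = (6.1 - 0)/(3 - 0) × (6.1 - 6)/(3 - 6) × (6.1 - 9)/(3 - 9) = -0.032759
L_2(6.1) = (6.1 - 0)/(6 - 0) × (6.1 - 3)/(6 - 3) × (6.1 - 9)/(6 - 9) = 1.015537
L_3(6.1) = (6.1 - 0)/(9 - 0) × (6.1 - 3)/(9 - 3) × (6.1 - 6)/(9 - 6) = 0.011673

P(6.1) = 9×L_0(6.1) + 9×L_1(6.1) + 4×L_2(6.1) + 14×L_3(6.1)
P(6.1) = 3.980679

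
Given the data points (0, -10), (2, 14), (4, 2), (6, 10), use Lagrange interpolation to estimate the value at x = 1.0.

Lagrange interpolation formula:
P(x) = Σ yᵢ × Lᵢ(x)
where Lᵢ(x) = Π_{j≠i} (x - xⱼ)/(xᵢ - xⱼ)

L_0(1.0) = (1.0 - 2)/(0 - 2) × (1.0 - 4)/(0 - 4) × (1.0 - 6)/(0 - 6) = 0.312500
L_1(1.0) = (1.0 - 0)/(2 - 0) × (1.0 - 4)/(2 - 4) × (1.0 - 6)/(2 - 6) = 0.937500
L_2(1.0) = (1.0 - 0)/(4 - 0) × (1.0 - 2)/(4 - 2) × (1.0 - 6)/(4 - 6) = -0.312500
L_3(1.0) = (1.0 - 0)/(6 - 0) × (1.0 - 2)/(6 - 2) × (1.0 - 4)/(6 - 4) = 0.062500

P(1.0) = (-10)×L_0(1.0) + 14×L_1(1.0) + 2×L_2(1.0) + 10×L_3(1.0)
P(1.0) = 10.000000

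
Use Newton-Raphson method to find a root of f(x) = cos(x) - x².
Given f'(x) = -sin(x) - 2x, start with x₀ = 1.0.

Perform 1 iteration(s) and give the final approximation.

f(x) = cos(x) - x²
f'(x) = -sin(x) - 2x
x₀ = 1.0

Newton-Raphson formula: x_{n+1} = x_n - f(x_n)/f'(x_n)

Iteration 1:
  f(1.000000) = -0.459698
  f'(1.000000) = -2.841471
  x_1 = 1.000000 - (-0.459698)/(-2.841471) = 0.838218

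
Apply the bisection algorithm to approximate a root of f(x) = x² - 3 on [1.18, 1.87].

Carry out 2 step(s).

f(x) = x² - 3
Initial interval: [1.18, 1.87]

Iteration 1:
  c_1 = (1.180000 + 1.870000)/2 = 1.525000
  f(c_1) = f(1.525000) = -0.674375
  f(a) × f(c) ≥ 0, new interval: [1.525000, 1.870000]
Iteration 2:
  c_2 = (1.525000 + 1.870000)/2 = 1.697500
  f(c_2) = f(1.697500) = -0.118494
  f(a) × f(c) ≥ 0, new interval: [1.697500, 1.870000]

After 2 iteration(s), the approximation is c_2 = 1.697500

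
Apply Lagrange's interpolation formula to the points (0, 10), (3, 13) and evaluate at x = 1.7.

Lagrange interpolation formula:
P(x) = Σ yᵢ × Lᵢ(x)
where Lᵢ(x) = Π_{j≠i} (x - xⱼ)/(xᵢ - xⱼ)

L_0(1.7) = (1.7 - 3)/(0 - 3) = 0.433333
L_1(1.7) = (1.7 - 0)/(3 - 0) = 0.566667

P(1.7) = 10×L_0(1.7) + 13×L_1(1.7)
P(1.7) = 11.700000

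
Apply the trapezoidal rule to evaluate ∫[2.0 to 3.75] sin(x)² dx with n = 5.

f(x) = sin(x)²
a = 2.0, b = 3.75, n = 5
h = (b - a)/n = 0.350000

Trapezoidal rule: (h/2)[f(x₀) + 2f(x₁) + 2f(x₂) + ... + f(xₙ)]

x_0 = 2.0000, f(x_0) = 0.826822, coefficient = 1
x_1 = 2.3500, f(x_1) = 0.506194, coefficient = 2
x_2 = 2.7000, f(x_2) = 0.182654, coefficient = 2
x_3 = 3.0500, f(x_3) = 0.008366, coefficient = 2
x_4 = 3.4000, f(x_4) = 0.065301, coefficient = 2
x_5 = 3.7500, f(x_5) = 0.326682, coefficient = 1

I ≈ (0.350000/2) × 2.678534 = 0.468743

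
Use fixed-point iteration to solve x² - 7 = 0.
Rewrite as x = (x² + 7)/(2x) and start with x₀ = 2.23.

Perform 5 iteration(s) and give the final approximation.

Equation: x² - 7 = 0
Fixed-point form: x = (x² + 7)/(2x)
x₀ = 2.23

x_1 = g(2.230000) = 2.684507
x_2 = g(2.684507) = 2.646031
x_3 = g(2.646031) = 2.645751
x_4 = g(2.645751) = 2.645751
x_5 = g(2.645751) = 2.645751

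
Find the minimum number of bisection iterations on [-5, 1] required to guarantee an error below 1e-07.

We need (b-a)/2^n ≤ 1e-07
(1 - (-5))/2^n ≤ 1e-07
6/2^n ≤ 1e-07
2^n ≥ 60000000
n ≥ log₂(60000000) = 25.84
n ≥ 26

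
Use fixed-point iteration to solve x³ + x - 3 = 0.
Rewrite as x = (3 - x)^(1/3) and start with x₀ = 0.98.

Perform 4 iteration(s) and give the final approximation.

Equation: x³ + x - 3 = 0
Fixed-point form: x = (3 - x)^(1/3)
x₀ = 0.98

x_1 = g(0.980000) = 1.264107
x_2 = g(1.264107) = 1.201824
x_3 = g(1.201824) = 1.216029
x_4 = g(1.216029) = 1.212819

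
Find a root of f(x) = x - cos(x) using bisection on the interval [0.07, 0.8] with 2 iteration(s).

f(x) = x - cos(x)
Initial interval: [0.07, 0.8]

Iteration 1:
  c_1 = (0.070000 + 0.800000)/2 = 0.435000
  f(c_1) = f(0.435000) = -0.471870
  f(a) × f(c) ≥ 0, new interval: [0.435000, 0.800000]
Iteration 2:
  c_2 = (0.435000 + 0.800000)/2 = 0.617500
  f(c_2) = f(0.617500) = -0.197828
  f(a) × f(c) ≥ 0, new interval: [0.617500, 0.800000]

After 2 iteration(s), the approximation is c_2 = 0.617500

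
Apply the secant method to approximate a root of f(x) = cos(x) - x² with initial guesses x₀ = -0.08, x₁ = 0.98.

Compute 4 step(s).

f(x) = cos(x) - x²
x₀ = -0.08, x₁ = 0.98

Secant formula: x_{n+1} = x_n - f(x_n)(x_n - x_{n-1})/(f(x_n) - f(x_{n-1}))

Iteration 1:
  f(-0.080000) = 0.990402
  f(0.980000) = -0.403377
  x_2 = 0.980000 - (-0.403377)×(0.980000 - (-0.080000))/(-0.403377 - 0.990402)
       = 0.673222
Iteration 2:
  f(0.980000) = -0.403377
  f(0.673222) = 0.328588
  x_3 = 0.673222 - 0.328588×(0.673222 - 0.980000)/(0.328588 - (-0.403377))
       = 0.810939
Iteration 3:
  f(0.673222) = 0.328588
  f(0.810939) = 0.031197
  x_4 = 0.810939 - 0.031197×(0.810939 - 0.673222)/(0.031197 - 0.328588)
       = 0.825385
Iteration 4:
  f(0.810939) = 0.031197
  f(0.825385) = -0.002987
  x_5 = 0.825385 - (-0.002987)×(0.825385 - 0.810939)/(-0.002987 - 0.031197)
       = 0.824123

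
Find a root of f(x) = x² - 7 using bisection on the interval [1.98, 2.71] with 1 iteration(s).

f(x) = x² - 7
Initial interval: [1.98, 2.71]

Iteration 1:
  c_1 = (1.980000 + 2.710000)/2 = 2.345000
  f(c_1) = f(2.345000) = -1.500975
  f(a) × f(c) ≥ 0, new interval: [2.345000, 2.710000]

After 1 iteration(s), the approximation is c_1 = 2.345000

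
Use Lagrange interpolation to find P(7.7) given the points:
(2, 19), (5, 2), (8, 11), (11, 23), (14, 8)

Lagrange interpolation formula:
P(x) = Σ yᵢ × Lᵢ(x)
where Lᵢ(x) = Π_{j≠i} (x - xⱼ)/(xᵢ - xⱼ)

L_0(7.7) = (7.7 - 5)/(2 - 5) × (7.7 - 8)/(2 - 8) × (7.7 - 11)/(2 - 11) × (7.7 - 14)/(2 - 14) = -0.008662
L_1(7.7) = (7.7 - 2)/(5 - 2) × (7.7 - 8)/(5 - 8) × (7.7 - 11)/(5 - 11) × (7.7 - 14)/(5 - 14) = 0.073150
L_2(7.7) = (7.7 - 2)/(8 - 2) × (7.7 - 5)/(8 - 5) × (7.7 - 11)/(8 - 11) × (7.7 - 14)/(8 - 14) = 0.987525
L_3(7.7) = (7.7 - 2)/(11 - 2) × (7.7 - 5)/(11 - 5) × (7.7 - 8)/(11 - 8) × (7.7 - 14)/(11 - 14) = -0.059850
L_4(7.7) = (7.7 - 2)/(14 - 2) × (7.7 - 5)/(14 - 5) × (7.7 - 8)/(14 - 8) × (7.7 - 11)/(14 - 11) = 0.007837

P(7.7) = 19×L_0(7.7) + 2×L_1(7.7) + 11×L_2(7.7) + 23×L_3(7.7) + 8×L_4(7.7)
P(7.7) = 9.530638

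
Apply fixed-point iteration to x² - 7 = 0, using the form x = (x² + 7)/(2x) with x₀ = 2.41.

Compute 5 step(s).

Equation: x² - 7 = 0
Fixed-point form: x = (x² + 7)/(2x)
x₀ = 2.41

x_1 = g(2.410000) = 2.657282
x_2 = g(2.657282) = 2.645776
x_3 = g(2.645776) = 2.645751
x_4 = g(2.645751) = 2.645751
x_5 = g(2.645751) = 2.645751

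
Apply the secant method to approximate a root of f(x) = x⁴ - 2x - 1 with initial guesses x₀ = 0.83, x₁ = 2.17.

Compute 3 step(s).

f(x) = x⁴ - 2x - 1
x₀ = 0.83, x₁ = 2.17

Secant formula: x_{n+1} = x_n - f(x_n)(x_n - x_{n-1})/(f(x_n) - f(x_{n-1}))

Iteration 1:
  f(0.830000) = -2.185417
  f(2.170000) = 16.833739
  x_2 = 2.170000 - 16.833739×(2.170000 - 0.830000)/(16.833739 - (-2.185417))
       = 0.983974
Iteration 2:
  f(2.170000) = 16.833739
  f(0.983974) = -2.030527
  x_3 = 0.983974 - (-2.030527)×(0.983974 - 2.170000)/(-2.030527 - 16.833739)
       = 1.111637
Iteration 3:
  f(0.983974) = -2.030527
  f(1.111637) = -1.696230
  x_4 = 1.111637 - (-1.696230)×(1.111637 - 0.983974)/(-1.696230 - (-2.030527))
       = 1.759398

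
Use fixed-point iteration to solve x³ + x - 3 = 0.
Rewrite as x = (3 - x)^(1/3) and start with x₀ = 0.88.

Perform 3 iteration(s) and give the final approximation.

Equation: x³ + x - 3 = 0
Fixed-point form: x = (3 - x)^(1/3)
x₀ = 0.88

x_1 = g(0.880000) = 1.284632
x_2 = g(1.284632) = 1.197069
x_3 = g(1.197069) = 1.217100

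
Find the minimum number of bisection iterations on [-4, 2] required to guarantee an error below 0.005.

We need (b-a)/2^n ≤ 0.005
(2 - (-4))/2^n ≤ 0.005
6/2^n ≤ 0.005
2^n ≥ 1200
n ≥ log₂(1200) = 10.23
n ≥ 11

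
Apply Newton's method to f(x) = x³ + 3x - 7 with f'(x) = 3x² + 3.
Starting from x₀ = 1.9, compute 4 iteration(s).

f(x) = x³ + 3x - 7
f'(x) = 3x² + 3
x₀ = 1.9

Newton-Raphson formula: x_{n+1} = x_n - f(x_n)/f'(x_n)

Iteration 1:
  f(1.900000) = 5.559000
  f'(1.900000) = 13.830000
  x_1 = 1.900000 - 5.559000/13.830000 = 1.498048
Iteration 2:
  f(1.498048) = 0.855982
  f'(1.498048) = 9.732441
  x_2 = 1.498048 - 0.855982/9.732441 = 1.410096
Iteration 3:
  f(1.410096) = 0.034084
  f'(1.410096) = 8.965114
  x_3 = 1.410096 - 0.034084/8.965114 = 1.406294
Iteration 4:
  f(1.406294) = 0.000061
  f'(1.406294) = 8.932992
  x_4 = 1.406294 - 0.000061/8.932992 = 1.406288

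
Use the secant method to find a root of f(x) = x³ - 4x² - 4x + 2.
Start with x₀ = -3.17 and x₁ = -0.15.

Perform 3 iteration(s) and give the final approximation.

f(x) = x³ - 4x² - 4x + 2
x₀ = -3.17, x₁ = -0.15

Secant formula: x_{n+1} = x_n - f(x_n)(x_n - x_{n-1})/(f(x_n) - f(x_{n-1}))

Iteration 1:
  f(-3.170000) = -57.370613
  f(-0.150000) = 2.506625
  x_2 = -0.150000 - 2.506625×(-0.150000 - (-3.170000))/(2.506625 - (-57.370613))
       = -0.276425
Iteration 2:
  f(-0.150000) = 2.506625
  f(-0.276425) = 2.778936
  x_3 = -0.276425 - 2.778936×(-0.276425 - (-0.150000))/(2.778936 - 2.506625)
       = 1.013748
Iteration 3:
  f(-0.276425) = 2.778936
  f(1.013748) = -5.123923
  x_4 = 1.013748 - (-5.123923)×(1.013748 - (-0.276425))/(-5.123923 - 2.778936)
       = 0.177247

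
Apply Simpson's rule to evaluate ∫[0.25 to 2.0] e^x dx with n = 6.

f(x) = e^x
a = 0.25, b = 2.0, n = 6
h = (b - a)/n = 0.291667

Simpson's rule: (h/3)[f(x₀) + 4f(x₁) + 2f(x₂) + ... + f(xₙ)]

x_0 = 0.2500, f(x_0) = 1.284025, coefficient = 1
x_1 = 0.5417, f(x_1) = 1.718869, coefficient = 4
x_2 = 0.8333, f(x_2) = 2.300976, coefficient = 2
x_3 = 1.1250, f(x_3) = 3.080217, coefficient = 4
x_4 = 1.4167, f(x_4) = 4.123353, coefficient = 2
x_5 = 1.7083, f(x_5) = 5.519754, coefficient = 4
x_6 = 2.0000, f(x_6) = 7.389056, coefficient = 1

I ≈ (0.291667/3) × 62.797101 = 6.105274
Exact value: 6.105031
Error: 0.000243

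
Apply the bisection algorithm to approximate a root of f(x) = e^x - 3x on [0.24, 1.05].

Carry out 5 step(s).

f(x) = e^x - 3x
Initial interval: [0.24, 1.05]

Iteration 1:
  c_1 = (0.240000 + 1.050000)/2 = 0.645000
  f(c_1) = f(0.645000) = -0.029013
  f(a) × f(c) < 0, new interval: [0.240000, 0.645000]
Iteration 2:
  c_2 = (0.240000 + 0.645000)/2 = 0.442500
  f(c_2) = f(0.442500) = 0.229094
  f(a) × f(c) ≥ 0, new interval: [0.442500, 0.645000]
Iteration 3:
  c_3 = (0.442500 + 0.645000)/2 = 0.543750
  f(c_3) = f(0.543750) = 0.091204
  f(a) × f(c) ≥ 0, new interval: [0.543750, 0.645000]
Iteration 4:
  c_4 = (0.543750 + 0.645000)/2 = 0.594375
  f(c_4) = f(0.594375) = 0.028773
  f(a) × f(c) ≥ 0, new interval: [0.594375, 0.645000]
Iteration 5:
  c_5 = (0.594375 + 0.645000)/2 = 0.619687
  f(c_5) = f(0.619687) = -0.000715
  f(a) × f(c) < 0, new interval: [0.594375, 0.619687]

After 5 iteration(s), the approximation is c_5 = 0.619687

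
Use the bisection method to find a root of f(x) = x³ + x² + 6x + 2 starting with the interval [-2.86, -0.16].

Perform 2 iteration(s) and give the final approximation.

f(x) = x³ + x² + 6x + 2
Initial interval: [-2.86, -0.16]

Iteration 1:
  c_1 = (-2.860000 + (-0.160000))/2 = -1.510000
  f(c_1) = f(-1.510000) = -8.222851
  f(a) × f(c) ≥ 0, new interval: [-1.510000, -0.160000]
Iteration 2:
  c_2 = (-1.510000 + (-0.160000))/2 = -0.835000
  f(c_2) = f(-0.835000) = -2.894958
  f(a) × f(c) ≥ 0, new interval: [-0.835000, -0.160000]

After 2 iteration(s), the approximation is c_2 = -0.835000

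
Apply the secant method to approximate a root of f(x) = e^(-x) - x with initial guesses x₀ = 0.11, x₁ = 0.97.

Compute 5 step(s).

f(x) = e^(-x) - x
x₀ = 0.11, x₁ = 0.97

Secant formula: x_{n+1} = x_n - f(x_n)(x_n - x_{n-1})/(f(x_n) - f(x_{n-1}))

Iteration 1:
  f(0.110000) = 0.785834
  f(0.970000) = -0.590917
  x_2 = 0.970000 - (-0.590917)×(0.970000 - 0.110000)/(-0.590917 - 0.785834)
       = 0.600878
Iteration 2:
  f(0.970000) = -0.590917
  f(0.600878) = -0.052549
  x_3 = 0.600878 - (-0.052549)×(0.600878 - 0.970000)/(-0.052549 - (-0.590917))
       = 0.564849
Iteration 3:
  f(0.600878) = -0.052549
  f(0.564849) = 0.003596
  x_4 = 0.564849 - 0.003596×(0.564849 - 0.600878)/(0.003596 - (-0.052549))
       = 0.567157
Iteration 4:
  f(0.564849) = 0.003596
  f(0.567157) = -0.000022
  x_5 = 0.567157 - (-0.000022)×(0.567157 - 0.564849)/(-0.000022 - 0.003596)
       = 0.567143
Iteration 5:
  f(0.567157) = -0.000022
  f(0.567143) = 0.000000
  x_6 = 0.567143 - 0.000000×(0.567143 - 0.567157)/(0.000000 - (-0.000022))
       = 0.567143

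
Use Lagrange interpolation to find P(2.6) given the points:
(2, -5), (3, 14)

Lagrange interpolation formula:
P(x) = Σ yᵢ × Lᵢ(x)
where Lᵢ(x) = Π_{j≠i} (x - xⱼ)/(xᵢ - xⱼ)

L_0(2.6) = (2.6 - 3)/(2 - 3) = 0.400000
L_1(2.6) = (2.6 - 2)/(3 - 2) = 0.600000

P(2.6) = (-5)×L_0(2.6) + 14×L_1(2.6)
P(2.6) = 6.400000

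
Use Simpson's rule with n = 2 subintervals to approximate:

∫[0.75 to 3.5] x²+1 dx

f(x) = x²+1
a = 0.75, b = 3.5, n = 2
h = (b - a)/n = 1.375000

Simpson's rule: (h/3)[f(x₀) + 4f(x₁) + 2f(x₂) + ... + f(xₙ)]

x_0 = 0.7500, f(x_0) = 1.562500, coefficient = 1
x_1 = 2.1250, f(x_1) = 5.515625, coefficient = 4
x_2 = 3.5000, f(x_2) = 13.250000, coefficient = 1

I ≈ (1.375000/3) × 36.875000 = 16.901042
Exact value: 16.901042
Error: 0.000000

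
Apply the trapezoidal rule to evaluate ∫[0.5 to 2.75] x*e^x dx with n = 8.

f(x) = x*e^x
a = 0.5, b = 2.75, n = 8
h = (b - a)/n = 0.281250

Trapezoidal rule: (h/2)[f(x₀) + 2f(x₁) + 2f(x₂) + ... + f(xₙ)]

x_0 = 0.5000, f(x_0) = 0.824361, coefficient = 1
x_1 = 0.7812, f(x_1) = 1.706407, coefficient = 2
x_2 = 1.0625, f(x_2) = 3.074446, coefficient = 2
x_3 = 1.3438, f(x_3) = 5.151120, coefficient = 2
x_4 = 1.6250, f(x_4) = 8.252431, coefficient = 2
x_5 = 1.9062, f(x_5) = 12.824892, coefficient = 2
x_6 = 2.1875, f(x_6) = 19.496975, coefficient = 2
x_7 = 2.4688, f(x_7) = 29.150205, coefficient = 2
x_8 = 2.7500, f(x_8) = 43.017238, coefficient = 1

I ≈ (0.281250/2) × 203.154550 = 28.568609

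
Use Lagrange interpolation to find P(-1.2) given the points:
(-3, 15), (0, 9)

Lagrange interpolation formula:
P(x) = Σ yᵢ × Lᵢ(x)
where Lᵢ(x) = Π_{j≠i} (x - xⱼ)/(xᵢ - xⱼ)

L_0(-1.2) = (-1.2 - 0)/(-3 - 0) = 0.400000
L_1(-1.2) = (-1.2 - (-3))/(0 - (-3)) = 0.600000

P(-1.2) = 15×L_0(-1.2) + 9×L_1(-1.2)
P(-1.2) = 11.400000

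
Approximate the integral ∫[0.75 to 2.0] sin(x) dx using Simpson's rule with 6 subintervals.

f(x) = sin(x)
a = 0.75, b = 2.0, n = 6
h = (b - a)/n = 0.208333

Simpson's rule: (h/3)[f(x₀) + 4f(x₁) + 2f(x₂) + ... + f(xₙ)]

x_0 = 0.7500, f(x_0) = 0.681639, coefficient = 1
x_1 = 0.9583, f(x_1) = 0.818235, coefficient = 4
x_2 = 1.1667, f(x_2) = 0.919445, coefficient = 2
x_3 = 1.3750, f(x_3) = 0.980893, coefficient = 4
x_4 = 1.5833, f(x_4) = 0.999921, coefficient = 2
x_5 = 1.7917, f(x_5) = 0.975707, coefficient = 4
x_6 = 2.0000, f(x_6) = 0.909297, coefficient = 1

I ≈ (0.208333/3) × 16.529008 = 1.147848
Exact value: 1.147836
Error: 0.000012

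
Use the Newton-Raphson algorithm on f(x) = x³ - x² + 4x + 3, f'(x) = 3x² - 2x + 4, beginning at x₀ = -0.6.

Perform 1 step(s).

f(x) = x³ - x² + 4x + 3
f'(x) = 3x² - 2x + 4
x₀ = -0.6

Newton-Raphson formula: x_{n+1} = x_n - f(x_n)/f'(x_n)

Iteration 1:
  f(-0.600000) = 0.024000
  f'(-0.600000) = 6.280000
  x_1 = -0.600000 - 0.024000/6.280000 = -0.603822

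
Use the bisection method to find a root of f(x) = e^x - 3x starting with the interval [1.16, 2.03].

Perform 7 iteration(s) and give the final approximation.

f(x) = e^x - 3x
Initial interval: [1.16, 2.03]

Iteration 1:
  c_1 = (1.160000 + 2.030000)/2 = 1.595000
  f(c_1) = f(1.595000) = 0.143329
  f(a) × f(c) < 0, new interval: [1.160000, 1.595000]
Iteration 2:
  c_2 = (1.160000 + 1.595000)/2 = 1.377500
  f(c_2) = f(1.377500) = -0.167523
  f(a) × f(c) ≥ 0, new interval: [1.377500, 1.595000]
Iteration 3:
  c_3 = (1.377500 + 1.595000)/2 = 1.486250
  f(c_3) = f(1.486250) = -0.038262
  f(a) × f(c) ≥ 0, new interval: [1.486250, 1.595000]
Iteration 4:
  c_4 = (1.486250 + 1.595000)/2 = 1.540625
  f(c_4) = f(1.540625) = 0.045632
  f(a) × f(c) < 0, new interval: [1.486250, 1.540625]
Iteration 5:
  c_5 = (1.486250 + 1.540625)/2 = 1.513437
  f(c_5) = f(1.513437) = 0.002006
  f(a) × f(c) < 0, new interval: [1.486250, 1.513437]
Iteration 6:
  c_6 = (1.486250 + 1.513437)/2 = 1.499844
  f(c_6) = f(1.499844) = -0.018542
  f(a) × f(c) ≥ 0, new interval: [1.499844, 1.513437]
Iteration 7:
  c_7 = (1.499844 + 1.513437)/2 = 1.506641
  f(c_7) = f(1.506641) = -0.008373
  f(a) × f(c) ≥ 0, new interval: [1.506641, 1.513437]

After 7 iteration(s), the approximation is c_7 = 1.506641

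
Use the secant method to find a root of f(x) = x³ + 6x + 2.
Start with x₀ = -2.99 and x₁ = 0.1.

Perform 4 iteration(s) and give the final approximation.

f(x) = x³ + 6x + 2
x₀ = -2.99, x₁ = 0.1

Secant formula: x_{n+1} = x_n - f(x_n)(x_n - x_{n-1})/(f(x_n) - f(x_{n-1}))

Iteration 1:
  f(-2.990000) = -42.670899
  f(0.100000) = 2.601000
  x_2 = 0.100000 - 2.601000×(0.100000 - (-2.990000))/(2.601000 - (-42.670899))
       = -0.077529
Iteration 2:
  f(0.100000) = 2.601000
  f(-0.077529) = 1.534358
  x_3 = -0.077529 - 1.534358×(-0.077529 - 0.100000)/(1.534358 - 2.601000)
       = -0.332904
Iteration 3:
  f(-0.077529) = 1.534358
  f(-0.332904) = -0.034319
  x_4 = -0.332904 - (-0.034319)×(-0.332904 - (-0.077529))/(-0.034319 - 1.534358)
       = -0.327317
Iteration 4:
  f(-0.332904) = -0.034319
  f(-0.327317) = 0.001030
  x_5 = -0.327317 - 0.001030×(-0.327317 - (-0.332904))/(0.001030 - (-0.034319))
       = -0.327480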